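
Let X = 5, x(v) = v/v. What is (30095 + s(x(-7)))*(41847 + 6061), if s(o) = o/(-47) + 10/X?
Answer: 67768644664/47 ≈ 1.4419e+9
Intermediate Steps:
x(v) = 1
s(o) = 2 - o/47 (s(o) = o/(-47) + 10/5 = o*(-1/47) + 10*(⅕) = -o/47 + 2 = 2 - o/47)
(30095 + s(x(-7)))*(41847 + 6061) = (30095 + (2 - 1/47*1))*(41847 + 6061) = (30095 + (2 - 1/47))*47908 = (30095 + 93/47)*47908 = (1414558/47)*47908 = 67768644664/47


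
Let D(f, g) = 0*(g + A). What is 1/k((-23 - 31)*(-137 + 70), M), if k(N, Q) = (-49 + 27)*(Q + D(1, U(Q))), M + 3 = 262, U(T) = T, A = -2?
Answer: -1/5698 ≈ -0.00017550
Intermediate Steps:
M = 259 (M = -3 + 262 = 259)
D(f, g) = 0 (D(f, g) = 0*(g - 2) = 0*(-2 + g) = 0)
k(N, Q) = -22*Q (k(N, Q) = (-49 + 27)*(Q + 0) = -22*Q)
1/k((-23 - 31)*(-137 + 70), M) = 1/(-22*259) = 1/(-5698) = -1/5698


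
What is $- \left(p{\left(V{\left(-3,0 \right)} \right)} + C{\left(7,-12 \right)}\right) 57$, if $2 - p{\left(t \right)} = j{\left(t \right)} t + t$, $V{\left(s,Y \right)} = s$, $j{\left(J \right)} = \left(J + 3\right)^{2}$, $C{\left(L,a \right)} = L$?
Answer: $-684$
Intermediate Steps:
$j{\left(J \right)} = \left(3 + J\right)^{2}$
$p{\left(t \right)} = 2 - t - t \left(3 + t\right)^{2}$ ($p{\left(t \right)} = 2 - \left(\left(3 + t\right)^{2} t + t\right) = 2 - \left(t \left(3 + t\right)^{2} + t\right) = 2 - \left(t + t \left(3 + t\right)^{2}\right) = 2 - t - t \left(3 + t\right)^{2}$)
$- \left(p{\left(V{\left(-3,0 \right)} \right)} + C{\left(7,-12 \right)}\right) 57 = - \left(\left(2 - -3 - - 3 \left(3 - 3\right)^{2}\right) + 7\right) 57 = - \left(\left(2 + 3 - - 3 \cdot 0^{2}\right) + 7\right) 57 = - \left(\left(2 + 3 - \left(-3\right) 0\right) + 7\right) 57 = - \left(\left(2 + 3 + 0\right) + 7\right) 57 = - \left(5 + 7\right) 57 = - 12 \cdot 57 = \left(-1\right) 684 = -684$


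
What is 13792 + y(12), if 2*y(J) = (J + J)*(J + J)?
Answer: 14080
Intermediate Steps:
y(J) = 2*J**2 (y(J) = ((J + J)*(J + J))/2 = ((2*J)*(2*J))/2 = (4*J**2)/2 = 2*J**2)
13792 + y(12) = 13792 + 2*12**2 = 13792 + 2*144 = 13792 + 288 = 14080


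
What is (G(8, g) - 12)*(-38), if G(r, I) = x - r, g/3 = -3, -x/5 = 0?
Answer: 760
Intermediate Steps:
x = 0 (x = -5*0 = 0)
g = -9 (g = 3*(-3) = -9)
G(r, I) = -r (G(r, I) = 0 - r = -r)
(G(8, g) - 12)*(-38) = (-1*8 - 12)*(-38) = (-8 - 12)*(-38) = -20*(-38) = 760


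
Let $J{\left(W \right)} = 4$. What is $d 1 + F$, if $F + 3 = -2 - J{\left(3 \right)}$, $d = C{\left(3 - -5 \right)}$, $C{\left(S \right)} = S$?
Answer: $-1$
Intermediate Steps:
$d = 8$ ($d = 3 - -5 = 3 + 5 = 8$)
$F = -9$ ($F = -3 - 6 = -9$)
$d 1 + F = 8 \cdot 1 - 9 = 8 - 9 = -1$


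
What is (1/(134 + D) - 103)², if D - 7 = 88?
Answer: 556299396/52441 ≈ 10608.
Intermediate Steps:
D = 95 (D = 7 + 88 = 95)
(1/(134 + D) - 103)² = (1/(134 + 95) - 103)² = (1/229 - 103)² = (-23586/229)² = 556299396/52441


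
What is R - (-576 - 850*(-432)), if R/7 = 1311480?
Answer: 8813736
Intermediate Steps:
R = 9180360 (R = 7*1311480 = 9180360)
R - (-576 - 850*(-432)) = 9180360 - (-576 - 850*(-432)) = 9180360 - (-576 + 367200) = 9180360 - 1*366624 = 9180360 - 366624 = 8813736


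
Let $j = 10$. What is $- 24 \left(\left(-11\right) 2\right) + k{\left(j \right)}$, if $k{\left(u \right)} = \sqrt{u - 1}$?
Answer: $531$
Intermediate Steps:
$k{\left(u \right)} = \sqrt{-1 + u}$
$- 24 \left(\left(-11\right) 2\right) + k{\left(j \right)} = - 24 \left(\left(-11\right) 2\right) + \sqrt{-1 + 10} = \left(-24\right) \left(-22\right) + \sqrt{9} = 528 + 3 = 531$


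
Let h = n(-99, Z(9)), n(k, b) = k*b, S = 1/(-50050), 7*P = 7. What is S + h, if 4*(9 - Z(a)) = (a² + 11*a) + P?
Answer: 359233873/100100 ≈ 3588.8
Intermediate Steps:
P = 1 (P = (⅐)*7 = 1)
S = -1/50050 ≈ -1.9980e-5
Z(a) = 35/4 - 11*a/4 - a²/4 (Z(a) = 9 - ((a² + 11*a) + 1)/4 = 9 - (1 + a² + 11*a)/4 = 9 + (-¼ - 11*a/4 - a²/4) = 35/4 - 11*a/4 - a²/4)
n(k, b) = b*k
h = 14355/4 (h = (35/4 - 11/4*9 - ¼*9²)*(-99) = (35/4 - 99/4 - ¼*81)*(-99) = (35/4 - 99/4 - 81/4)*(-99) = -145/4*(-99) = 14355/4 ≈ 3588.8)
S + h = -1/50050 + 14355/4 = 359233873/100100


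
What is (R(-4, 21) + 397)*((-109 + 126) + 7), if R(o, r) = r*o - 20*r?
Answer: -2568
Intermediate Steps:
R(o, r) = -20*r + o*r (R(o, r) = o*r - 20*r = -20*r + o*r)
(R(-4, 21) + 397)*((-109 + 126) + 7) = (21*(-20 - 4) + 397)*((-109 + 126) + 7) = (21*(-24) + 397)*(17 + 7) = (-504 + 397)*24 = -107*24 = -2568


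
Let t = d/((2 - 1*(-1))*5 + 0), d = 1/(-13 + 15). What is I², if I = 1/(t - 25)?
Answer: 900/561001 ≈ 0.0016043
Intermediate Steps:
d = ½ (d = 1/2 = ½ ≈ 0.50000)
t = 1/30 (t = 1/(2*((2 - 1*(-1))*5 + 0)) = 1/(2*((2 + 1)*5 + 0)) = 1/(2*(3*5 + 0)) = 1/(2*(15 + 0)) = (½)/15 = (½)*(1/15) = 1/30 ≈ 0.033333)
I = -30/749 (I = 1/(1/30 - 25) = 1/(-749/30) = -30/749 ≈ -0.040053)
I² = (-30/749)² = 900/561001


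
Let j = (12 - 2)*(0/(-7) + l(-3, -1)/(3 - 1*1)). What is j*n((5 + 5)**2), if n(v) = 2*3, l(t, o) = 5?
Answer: 150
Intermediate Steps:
j = 25 (j = (12 - 2)*(0/(-7) + 5/(3 - 1*1)) = 10*(0*(-1/7) + 5/(3 - 1)) = 10*(0 + 5/2) = 10*(5/2) = 25)
n(v) = 6
j*n((5 + 5)**2) = 25*6 = 150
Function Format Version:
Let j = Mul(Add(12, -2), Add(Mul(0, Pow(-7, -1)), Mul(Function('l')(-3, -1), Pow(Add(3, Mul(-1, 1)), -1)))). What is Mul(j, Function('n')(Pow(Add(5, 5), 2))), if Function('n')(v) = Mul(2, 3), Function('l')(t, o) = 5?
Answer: 150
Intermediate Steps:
j = 25 (j = Mul(Add(12, -2), Add(Mul(0, Pow(-7, -1)), Mul(5, Pow(Add(3, Mul(-1, 1)), -1)))) = Mul(10, Add(Mul(0, Rational(-1, 7)), Mul(5, Pow(Add(3, -1), -1)))) = Mul(10, Add(0, Mul(5, Pow(2, -1)))) = Mul(10, Add(0, Mul(5, Rational(1, 2)))) = Mul(10, Add(0, Rational(5, 2))) = Mul(10, Rational(5, 2)) = 25)
Function('n')(v) = 6
Mul(j, Function('n')(Pow(Add(5, 5), 2))) = Mul(25, 6) = 150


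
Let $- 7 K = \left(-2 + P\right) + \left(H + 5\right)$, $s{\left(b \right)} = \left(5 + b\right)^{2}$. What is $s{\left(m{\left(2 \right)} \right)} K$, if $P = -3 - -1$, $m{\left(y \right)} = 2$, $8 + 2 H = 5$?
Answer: $\frac{7}{2} \approx 3.5$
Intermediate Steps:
$H = - \frac{3}{2}$ ($H = -4 + \frac{1}{2} \cdot 5 = -4 + \frac{5}{2} = - \frac{3}{2} \approx -1.5$)
$P = -2$ ($P = -3 + 1 = -2$)
$K = \frac{1}{14}$ ($K = - \frac{\left(-2 - 2\right) + \left(- \frac{3}{2} + 5\right)}{7} = - \frac{-4 + \frac{7}{2}}{7} = \left(- \frac{1}{7}\right) \left(- \frac{1}{2}\right) = \frac{1}{14} \approx 0.071429$)
$s{\left(m{\left(2 \right)} \right)} K = \left(5 + 2\right)^{2} \cdot \frac{1}{14} = 7^{2} \cdot \frac{1}{14} = 49 \cdot \frac{1}{14} = \frac{7}{2}$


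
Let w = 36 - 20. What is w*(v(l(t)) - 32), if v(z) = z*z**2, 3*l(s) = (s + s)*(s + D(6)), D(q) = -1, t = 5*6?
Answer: 3121791488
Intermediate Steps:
t = 30
w = 16
l(s) = 2*s*(-1 + s)/3 (l(s) = ((s + s)*(s - 1))/3 = ((2*s)*(-1 + s))/3 = (2*s*(-1 + s))/3 = 2*s*(-1 + s)/3)
v(z) = z**3
w*(v(l(t)) - 32) = 16*(((2/3)*30*(-1 + 30))**3 - 32) = 16*(((2/3)*30*29)**3 - 32) = 16*(580**3 - 32) = 16*(195112000 - 32) = 16*195111968 = 3121791488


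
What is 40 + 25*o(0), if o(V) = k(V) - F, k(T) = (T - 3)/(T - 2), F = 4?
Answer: -45/2 ≈ -22.500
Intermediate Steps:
k(T) = (-3 + T)/(-2 + T)
o(V) = -4 + (-3 + V)/(-2 + V) (o(V) = (-3 + V)/(-2 + V) - 1*4 = (-3 + V)/(-2 + V) - 4 = -4 + (-3 + V)/(-2 + V))
40 + 25*o(0) = 40 + 25*((5 - 3*0)/(-2 + 0)) = 40 + 25*((5 + 0)/(-2)) = 40 + 25*(-1/2*5) = 40 + 25*(-5/2) = 40 - 125/2 = -45/2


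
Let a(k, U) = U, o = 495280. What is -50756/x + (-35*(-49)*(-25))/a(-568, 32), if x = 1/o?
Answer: -804429856635/32 ≈ -2.5138e+10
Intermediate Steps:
x = 1/495280 ≈ 2.0191e-6
-50756/x + (-35*(-49)*(-25))/a(-568, 32) = -50756/1/495280 + (-35*(-49)*(-25))/32 = -50756*495280 + (1715*(-25))*(1/32) = -25138431680 - 42875*1/32 = -25138431680 - 42875/32 = -804429856635/32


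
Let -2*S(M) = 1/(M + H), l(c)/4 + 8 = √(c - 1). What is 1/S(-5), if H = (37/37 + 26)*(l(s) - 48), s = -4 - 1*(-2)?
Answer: 4330 - 216*I*√3 ≈ 4330.0 - 374.12*I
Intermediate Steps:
s = -2 (s = -4 + 2 = -2)
l(c) = -32 + 4*√(-1 + c) (l(c) = -32 + 4*√(c - 1) = -32 + 4*√(-1 + c))
H = -2160 + 108*I*√3 (H = (37/37 + 26)*((-32 + 4*√(-1 - 2)) - 48) = (37*(1/37) + 26)*((-32 + 4*√(-3)) - 48) = (1 + 26)*((-32 + 4*(I*√3)) - 48) = 27*((-32 + 4*I*√3) - 48) = 27*(-80 + 4*I*√3) = -2160 + 108*I*√3 ≈ -2160.0 + 187.06*I)
S(M) = -1/(2*(-2160 + M + 108*I*√3)) (S(M) = -1/(2*(M + (-2160 + 108*I*√3))) = -1/(2*(-2160 + M + 108*I*√3)))
1/S(-5) = 1/(-1/(-4320 + 2*(-5) + 216*I*√3)) = 1/(-1/(-4320 - 10 + 216*I*√3)) = 1/(-1/(-4330 + 216*I*√3)) = 4330 - 216*I*√3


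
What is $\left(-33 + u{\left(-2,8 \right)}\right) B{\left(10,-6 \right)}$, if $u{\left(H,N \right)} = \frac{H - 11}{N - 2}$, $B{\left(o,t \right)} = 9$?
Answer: $- \frac{633}{2} \approx -316.5$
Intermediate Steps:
$u{\left(H,N \right)} = \frac{-11 + H}{-2 + N}$
$\left(-33 + u{\left(-2,8 \right)}\right) B{\left(10,-6 \right)} = \left(-33 + \frac{-11 - 2}{-2 + 8}\right) 9 = \left(-33 + \frac{1}{6} \left(-13\right)\right) 9 = \left(-33 - \frac{13}{6}\right) 9 = \left(- \frac{211}{6}\right) 9 = - \frac{633}{2}$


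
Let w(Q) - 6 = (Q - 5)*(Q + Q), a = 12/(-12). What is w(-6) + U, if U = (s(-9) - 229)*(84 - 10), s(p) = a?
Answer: -16882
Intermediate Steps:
a = -1 (a = 12*(-1/12) = -1)
s(p) = -1
w(Q) = 6 + 2*Q*(-5 + Q) (w(Q) = 6 + (Q - 5)*(Q + Q) = 6 + (-5 + Q)*(2*Q) = 6 + 2*Q*(-5 + Q))
U = -17020 (U = (-1 - 229)*(84 - 10) = -230*74 = -17020)
w(-6) + U = (6 - 10*(-6) + 2*(-6)²) - 17020 = (6 + 60 + 2*36) - 17020 = (6 + 60 + 72) - 17020 = 138 - 17020 = -16882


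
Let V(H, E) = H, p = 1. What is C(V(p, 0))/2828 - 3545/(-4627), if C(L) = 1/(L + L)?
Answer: 2865021/3738616 ≈ 0.76633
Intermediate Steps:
C(L) = 1/(2*L)
C(V(p, 0))/2828 - 3545/(-4627) = ((1/2)/1)/2828 - 3545/(-4627) = ((1/2)*1)*(1/2828) - 3545*(-1/4627) = (1/2)*(1/2828) + 3545/4627 = 1/5656 + 3545/4627 = 2865021/3738616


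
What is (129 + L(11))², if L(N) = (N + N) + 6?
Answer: 24649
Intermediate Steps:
L(N) = 6 + 2*N (L(N) = 2*N + 6 = 6 + 2*N)
(129 + L(11))² = (129 + (6 + 2*11))² = (129 + (6 + 22))² = (129 + 28)² = 157² = 24649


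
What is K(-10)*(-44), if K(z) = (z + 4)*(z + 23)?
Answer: 3432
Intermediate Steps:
K(z) = (4 + z)*(23 + z)
K(-10)*(-44) = (92 + (-10)² + 27*(-10))*(-44) = (92 + 100 - 270)*(-44) = -78*(-44) = 3432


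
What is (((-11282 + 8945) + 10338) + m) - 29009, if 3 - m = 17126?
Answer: -38131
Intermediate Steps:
m = -17123 (m = 3 - 1*17126 = 3 - 17126 = -17123)
(((-11282 + 8945) + 10338) + m) - 29009 = (((-11282 + 8945) + 10338) - 17123) - 29009 = ((-2337 + 10338) - 17123) - 29009 = (8001 - 17123) - 29009 = -9122 - 29009 = -38131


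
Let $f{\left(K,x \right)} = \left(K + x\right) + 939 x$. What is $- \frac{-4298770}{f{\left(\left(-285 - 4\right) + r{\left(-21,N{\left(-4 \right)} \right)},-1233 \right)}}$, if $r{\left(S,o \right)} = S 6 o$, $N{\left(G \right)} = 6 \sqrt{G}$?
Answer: $- \frac{996720549986}{268799928725} + \frac{1299948048 i}{268799928725} \approx -3.708 + 0.0048361 i$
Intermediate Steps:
$r{\left(S,o \right)} = 6 S o$
$f{\left(K,x \right)} = K + 940 x$
$- \frac{-4298770}{f{\left(\left(-285 - 4\right) + r{\left(-21,N{\left(-4 \right)} \right)},-1233 \right)}} = - \frac{-4298770}{\left(\left(-285 - 4\right) + 6 \left(-21\right) 6 \sqrt{-4}\right) + 940 \left(-1233\right)} = - \frac{-4298770}{\left(-289 + 6 \left(-21\right) 6 \cdot 2 i\right) - 1159020} = - \frac{-4298770}{\left(-289 + 6 \left(-21\right) 12 i\right) - 1159020} = - \frac{-4298770}{\left(-289 - 1512 i\right) - 1159020} = - \frac{-4298770}{-1159309 - 1512 i} = - \left(-4298770\right) \frac{-1159309 + 1512 i}{1343999643625} = - \frac{\left(-859754\right) \left(-1159309 + 1512 i\right)}{268799928725} = \frac{859754 \left(-1159309 + 1512 i\right)}{268799928725}$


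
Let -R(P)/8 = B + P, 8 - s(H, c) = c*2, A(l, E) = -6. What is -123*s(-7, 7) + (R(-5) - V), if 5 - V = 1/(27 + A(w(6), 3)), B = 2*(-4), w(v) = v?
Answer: 17578/21 ≈ 837.05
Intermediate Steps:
s(H, c) = 8 - 2*c (s(H, c) = 8 - c*2 = 8 - 2*c)
B = -8
R(P) = 64 - 8*P (R(P) = -8*(-8 + P) = 64 - 8*P)
V = 104/21 (V = 5 - 1/(27 - 6) = 5 - 1/21 = 104/21 ≈ 4.9524)
-123*s(-7, 7) + (R(-5) - V) = -123*(8 - 2*7) + ((64 - 8*(-5)) - 1*104/21) = -123*(8 - 14) + ((64 + 40) - 104/21) = -123*(-6) + (104 - 104/21) = 738 + 2080/21 = 17578/21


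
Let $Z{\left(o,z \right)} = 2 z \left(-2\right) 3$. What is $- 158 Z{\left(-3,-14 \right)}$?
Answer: $-26544$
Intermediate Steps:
$Z{\left(o,z \right)} = - 12 z$ ($Z{\left(o,z \right)} = - 4 z 3 = - 12 z$)
$- 158 Z{\left(-3,-14 \right)} = - 158 \left(\left(-12\right) \left(-14\right)\right) = \left(-158\right) 168 = -26544$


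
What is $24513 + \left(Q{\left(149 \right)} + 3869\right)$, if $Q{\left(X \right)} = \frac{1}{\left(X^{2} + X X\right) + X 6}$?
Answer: $\frac{1285591073}{45296} \approx 28382.0$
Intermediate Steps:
$Q{\left(X \right)} = \frac{1}{2 X^{2} + 6 X}$ ($Q{\left(X \right)} = \frac{1}{\left(X^{2} + X^{2}\right) + 6 X} = \frac{1}{2 X^{2} + 6 X}$)
$24513 + \left(Q{\left(149 \right)} + 3869\right) = 24513 + \left(\frac{1}{2 \cdot 149 \left(3 + 149\right)} + 3869\right) = 24513 + \left(\frac{1}{2} \cdot \frac{1}{149} \cdot \frac{1}{152} + 3869\right) = 24513 + \left(\frac{1}{45296} + 3869\right) = 24513 + \frac{175250225}{45296} = \frac{1285591073}{45296}$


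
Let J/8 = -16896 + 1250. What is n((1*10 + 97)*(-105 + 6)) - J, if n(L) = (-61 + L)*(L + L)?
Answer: 225840812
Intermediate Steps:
n(L) = 2*L*(-61 + L) (n(L) = (-61 + L)*(2*L) = 2*L*(-61 + L))
J = -125168 (J = 8*(-16896 + 1250) = 8*(-15646) = -125168)
n((1*10 + 97)*(-105 + 6)) - J = 2*((1*10 + 97)*(-105 + 6))*(-61 + (1*10 + 97)*(-105 + 6)) - 1*(-125168) = 2*((10 + 97)*(-99))*(-61 + (10 + 97)*(-99)) + 125168 = 2*(107*(-99))*(-61 + 107*(-99)) + 125168 = 2*(-10593)*(-61 - 10593) + 125168 = 2*(-10593)*(-10654) + 125168 = 225715644 + 125168 = 225840812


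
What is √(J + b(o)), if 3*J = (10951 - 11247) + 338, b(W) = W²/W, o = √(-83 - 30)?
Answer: √(14 + I*√113) ≈ 3.9736 + 1.3376*I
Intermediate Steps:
o = I*√113 (o = √(-113) = I*√113 ≈ 10.63*I)
b(W) = W
J = 14 (J = ((10951 - 11247) + 338)/3 = (-296 + 338)/3 = (⅓)*42 = 14)
√(J + b(o)) = √(14 + I*√113)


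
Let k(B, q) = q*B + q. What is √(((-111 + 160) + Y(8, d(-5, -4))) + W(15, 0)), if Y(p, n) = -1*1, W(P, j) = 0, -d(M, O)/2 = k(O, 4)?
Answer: 4*√3 ≈ 6.9282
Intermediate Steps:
k(B, q) = q + B*q (k(B, q) = B*q + q = q + B*q)
d(M, O) = -8 - 8*O (d(M, O) = -8*(1 + O) = -2*(4 + 4*O) = -8 - 8*O)
Y(p, n) = -1
√(((-111 + 160) + Y(8, d(-5, -4))) + W(15, 0)) = √(((-111 + 160) - 1) + 0) = √((49 - 1) + 0) = √(48 + 0) = √48 = 4*√3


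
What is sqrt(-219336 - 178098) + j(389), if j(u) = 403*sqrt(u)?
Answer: 403*sqrt(389) + I*sqrt(397434) ≈ 7948.4 + 630.42*I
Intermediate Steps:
sqrt(-219336 - 178098) + j(389) = sqrt(-219336 - 178098) + 403*sqrt(389) = sqrt(-397434) + 403*sqrt(389) = I*sqrt(397434) + 403*sqrt(389) = 403*sqrt(389) + I*sqrt(397434)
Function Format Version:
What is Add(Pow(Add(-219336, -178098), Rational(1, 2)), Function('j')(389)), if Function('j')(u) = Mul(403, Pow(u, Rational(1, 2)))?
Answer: Add(Mul(403, Pow(389, Rational(1, 2))), Mul(I, Pow(397434, Rational(1, 2)))) ≈ Add(7948.4, Mul(630.42, I))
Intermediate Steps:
Add(Pow(Add(-219336, -178098), Rational(1, 2)), Function('j')(389)) = Add(Pow(Add(-219336, -178098), Rational(1, 2)), Mul(403, Pow(389, Rational(1, 2)))) = Add(Pow(-397434, Rational(1, 2)), Mul(403, Pow(389, Rational(1, 2)))) = Add(Mul(I, Pow(397434, Rational(1, 2))), Mul(403, Pow(389, Rational(1, 2)))) = Add(Mul(403, Pow(389, Rational(1, 2))), Mul(I, Pow(397434, Rational(1, 2))))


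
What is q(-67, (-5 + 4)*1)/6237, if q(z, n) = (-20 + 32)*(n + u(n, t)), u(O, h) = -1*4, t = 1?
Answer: -20/2079 ≈ -0.0096200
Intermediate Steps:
u(O, h) = -4
q(z, n) = -48 + 12*n (q(z, n) = (-20 + 32)*(n - 4) = 12*(-4 + n) = -48 + 12*n)
q(-67, (-5 + 4)*1)/6237 = (-48 + 12*((-5 + 4)*1))/6237 = (-48 + 12*(-1*1))*(1/6237) = (-48 + 12*(-1))*(1/6237) = (-48 - 12)*(1/6237) = -60*1/6237 = -20/2079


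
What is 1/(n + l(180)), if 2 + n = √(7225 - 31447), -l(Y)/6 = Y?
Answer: -541/597473 - I*√24222/1194946 ≈ -0.00090548 - 0.00013024*I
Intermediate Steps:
l(Y) = -6*Y
n = -2 + I*√24222 (n = -2 + √(7225 - 31447) = -2 + √(-24222) = -2 + I*√24222 ≈ -2.0 + 155.63*I)
1/(n + l(180)) = 1/((-2 + I*√24222) - 6*180) = 1/((-2 + I*√24222) - 1080) = 1/(-1082 + I*√24222)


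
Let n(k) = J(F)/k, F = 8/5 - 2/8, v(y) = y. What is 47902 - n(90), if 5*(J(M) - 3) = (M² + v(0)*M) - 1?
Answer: 8622353671/180000 ≈ 47902.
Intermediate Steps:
F = 27/20 (F = 8*(⅕) - 2*⅛ = 8/5 - ¼ = 27/20 ≈ 1.3500)
J(M) = 14/5 + M²/5 (J(M) = 3 + ((M² + 0*M) - 1)/5 = 3 + ((M² + 0) - 1)/5 = 3 + (M² - 1)/5 = 3 + (-1 + M²)/5 = 3 + (-⅕ + M²/5) = 14/5 + M²/5)
n(k) = 6329/(2000*k) (n(k) = (14/5 + (27/20)²/5)/k = (14/5 + (⅕)*(729/400))/k = (14/5 + 729/2000)/k = 6329/(2000*k))
47902 - n(90) = 47902 - 6329/(2000*90) = 47902 - 1*6329/180000 = 47902 - 6329/180000 = 8622353671/180000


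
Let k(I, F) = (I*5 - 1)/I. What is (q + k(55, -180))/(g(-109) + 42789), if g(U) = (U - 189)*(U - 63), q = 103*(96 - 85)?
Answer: 62589/5172475 ≈ 0.012100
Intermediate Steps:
q = 1133 (q = 103*11 = 1133)
k(I, F) = (-1 + 5*I)/I (k(I, F) = (5*I - 1)/I = (-1 + 5*I)/I)
g(U) = (-189 + U)*(-63 + U)
(q + k(55, -180))/(g(-109) + 42789) = (1133 + (5 - 1/55))/((11907 + (-109)² - 252*(-109)) + 42789) = (1133 + (5 - 1*1/55))/((11907 + 11881 + 27468) + 42789) = (1133 + (5 - 1/55))/(51256 + 42789) = (1133 + 274/55)/94045 = (62589/55)*(1/94045) = 62589/5172475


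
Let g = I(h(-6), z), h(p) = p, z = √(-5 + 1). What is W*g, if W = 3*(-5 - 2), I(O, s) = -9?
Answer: 189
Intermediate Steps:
z = 2*I (z = √(-4) = 2*I ≈ 2.0*I)
g = -9
W = -21 (W = 3*(-7) = -21)
W*g = -21*(-9) = 189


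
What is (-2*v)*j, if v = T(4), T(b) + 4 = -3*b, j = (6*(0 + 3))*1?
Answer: 576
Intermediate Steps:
j = 18 (j = (6*3)*1 = 18*1 = 18)
T(b) = -4 - 3*b
v = -16 (v = -4 - 3*4 = -4 - 12 = -16)
(-2*v)*j = -2*(-16)*18 = 32*18 = 576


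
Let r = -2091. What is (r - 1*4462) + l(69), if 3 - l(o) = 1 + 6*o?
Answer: -6965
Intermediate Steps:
l(o) = 2 - 6*o (l(o) = 3 - (1 + 6*o) = 3 + (-1 - 6*o) = 2 - 6*o)
(r - 1*4462) + l(69) = (-2091 - 1*4462) + (2 - 6*69) = (-2091 - 4462) + (2 - 414) = -6553 - 412 = -6965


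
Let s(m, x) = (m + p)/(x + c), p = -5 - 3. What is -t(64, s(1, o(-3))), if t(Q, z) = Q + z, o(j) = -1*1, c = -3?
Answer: -263/4 ≈ -65.750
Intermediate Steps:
p = -8
o(j) = -1
s(m, x) = (-8 + m)/(-3 + x) (s(m, x) = (m - 8)/(x - 3) = (-8 + m)/(-3 + x))
-t(64, s(1, o(-3))) = -(64 + (-8 + 1)/(-3 - 1)) = -(64 - 7/(-4)) = -(64 - ¼*(-7)) = -(64 + 7/4) = -1*263/4 = -263/4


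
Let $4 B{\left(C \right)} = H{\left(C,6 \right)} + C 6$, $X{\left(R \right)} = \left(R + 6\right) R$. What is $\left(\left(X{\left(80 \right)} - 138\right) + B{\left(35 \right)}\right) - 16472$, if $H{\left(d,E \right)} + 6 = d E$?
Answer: $- \frac{19253}{2} \approx -9626.5$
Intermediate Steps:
$X{\left(R \right)} = R \left(6 + R\right)$ ($X{\left(R \right)} = \left(6 + R\right) R = R \left(6 + R\right)$)
$H{\left(d,E \right)} = -6 + E d$ ($H{\left(d,E \right)} = -6 + d E = -6 + E d$)
$B{\left(C \right)} = - \frac{3}{2} + 3 C$ ($B{\left(C \right)} = \frac{\left(-6 + 6 C\right) + C 6}{4} = \frac{\left(-6 + 6 C\right) + 6 C}{4} = \frac{-6 + 12 C}{4} = - \frac{3}{2} + 3 C$)
$\left(\left(X{\left(80 \right)} - 138\right) + B{\left(35 \right)}\right) - 16472 = \left(\left(80 \left(6 + 80\right) - 138\right) + \left(- \frac{3}{2} + 3 \cdot 35\right)\right) - 16472 = \left(\left(80 \cdot 86 - 138\right) + \left(- \frac{3}{2} + 105\right)\right) - 16472 = \left(\left(6880 - 138\right) + \frac{207}{2}\right) - 16472 = \left(6742 + \frac{207}{2}\right) - 16472 = \frac{13691}{2} - 16472 = - \frac{19253}{2}$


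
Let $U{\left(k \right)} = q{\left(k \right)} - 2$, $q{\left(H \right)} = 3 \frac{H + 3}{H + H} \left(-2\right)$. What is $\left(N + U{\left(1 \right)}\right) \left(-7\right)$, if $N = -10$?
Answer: $168$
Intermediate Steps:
$q{\left(H \right)} = - \frac{3 \left(3 + H\right)}{H}$ ($q{\left(H \right)} = 3 \frac{3 + H}{2 H} \left(-2\right) = \frac{3 \left(3 + H\right)}{2 H} \left(-2\right) = - \frac{3 \left(3 + H\right)}{H}$)
$U{\left(k \right)} = -5 - \frac{9}{k}$ ($U{\left(k \right)} = \left(-3 - \frac{9}{k}\right) - 2 = -5 - \frac{9}{k}$)
$\left(N + U{\left(1 \right)}\right) \left(-7\right) = \left(-10 - \left(5 + \frac{9}{1}\right)\right) \left(-7\right) = \left(-10 - 14\right) \left(-7\right) = \left(-24\right) \left(-7\right) = 168$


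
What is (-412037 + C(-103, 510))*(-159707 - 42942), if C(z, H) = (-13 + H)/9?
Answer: 751389257564/9 ≈ 8.3488e+10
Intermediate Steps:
C(z, H) = -13/9 + H/9 (C(z, H) = (-13 + H)/9 = -13/9 + H/9)
(-412037 + C(-103, 510))*(-159707 - 42942) = (-412037 + (-13/9 + (⅑)*510))*(-159707 - 42942) = (-412037 + (-13/9 + 170/3))*(-202649) = (-412037 + 497/9)*(-202649) = -3707836/9*(-202649) = 751389257564/9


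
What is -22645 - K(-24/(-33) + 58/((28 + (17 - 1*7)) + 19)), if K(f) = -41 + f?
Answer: -14173802/627 ≈ -22606.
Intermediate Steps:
-22645 - K(-24/(-33) + 58/((28 + (17 - 1*7)) + 19)) = -22645 - (-41 + (-24/(-33) + 58/((28 + (17 - 1*7)) + 19))) = -22645 - (-41 + (-24*(-1/33) + 58/((28 + (17 - 7)) + 19))) = -22645 - (-41 + (8/11 + 58/((28 + 10) + 19))) = -22645 - (-41 + (8/11 + 58/(38 + 19))) = -22645 - (-41 + (8/11 + 58/57)) = -22645 - (-41 + 1094/627) = -22645 - 1*(-24613/627) = -22645 + 24613/627 = -14173802/627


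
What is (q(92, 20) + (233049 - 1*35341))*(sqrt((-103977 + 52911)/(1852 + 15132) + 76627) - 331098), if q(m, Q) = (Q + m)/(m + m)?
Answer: -1505601273204/23 + 65935821*sqrt(1642588453)/48829 ≈ -6.5406e+10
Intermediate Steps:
q(m, Q) = (Q + m)/(2*m) (q(m, Q) = (Q + m)/((2*m)) = (Q + m)*(1/(2*m)) = (Q + m)/(2*m))
(q(92, 20) + (233049 - 1*35341))*(sqrt((-103977 + 52911)/(1852 + 15132) + 76627) - 331098) = ((1/2)*(20 + 92)/92 + (233049 - 1*35341))*(sqrt((-103977 + 52911)/(1852 + 15132) + 76627) - 331098) = ((1/2)*(1/92)*112 + (233049 - 35341))*(sqrt(-51066/16984 + 76627) - 331098) = (14/23 + 197708)*(sqrt(-51066*1/16984 + 76627) - 331098) = 4547298*(sqrt(-25533/8492 + 76627) - 331098)/23 = 4547298*(sqrt(650690951/8492) - 331098)/23 = 4547298*(29*sqrt(1642588453)/4246 - 331098)/23 = 4547298*(-331098 + 29*sqrt(1642588453)/4246)/23 = -1505601273204/23 + 65935821*sqrt(1642588453)/48829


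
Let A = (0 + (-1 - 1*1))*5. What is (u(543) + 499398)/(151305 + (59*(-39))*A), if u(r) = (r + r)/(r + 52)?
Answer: 99047632/34572475 ≈ 2.8649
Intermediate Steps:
A = -10 (A = (0 + (-1 - 1))*5 = (0 - 2)*5 = -2*5 = -10)
u(r) = 2*r/(52 + r) (u(r) = (2*r)/(52 + r) = 2*r/(52 + r))
(u(543) + 499398)/(151305 + (59*(-39))*A) = (2*543/(52 + 543) + 499398)/(151305 + (59*(-39))*(-10)) = (2*543/595 + 499398)/(151305 - 2301*(-10)) = (2*543*(1/595) + 499398)/(151305 + 23010) = (1086/595 + 499398)/174315 = (297142896/595)*(1/174315) = 99047632/34572475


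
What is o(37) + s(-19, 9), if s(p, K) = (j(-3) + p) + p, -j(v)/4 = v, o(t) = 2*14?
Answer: 2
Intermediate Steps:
o(t) = 28
j(v) = -4*v
s(p, K) = 12 + 2*p (s(p, K) = (-4*(-3) + p) + p = (12 + p) + p = 12 + 2*p)
o(37) + s(-19, 9) = 28 + (12 + 2*(-19)) = 28 + (12 - 38) = 28 - 26 = 2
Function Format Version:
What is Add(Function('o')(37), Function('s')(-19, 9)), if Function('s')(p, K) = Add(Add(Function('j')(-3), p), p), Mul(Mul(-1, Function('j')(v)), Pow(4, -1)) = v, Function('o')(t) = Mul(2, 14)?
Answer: 2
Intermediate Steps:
Function('o')(t) = 28
Function('j')(v) = Mul(-4, v)
Function('s')(p, K) = Add(12, Mul(2, p)) (Function('s')(p, K) = Add(Add(Mul(-4, -3), p), p) = Add(Add(12, p), p) = Add(12, Mul(2, p)))
Add(Function('o')(37), Function('s')(-19, 9)) = Add(28, Add(12, Mul(2, -19))) = Add(28, Add(12, -38)) = Add(28, -26) = 2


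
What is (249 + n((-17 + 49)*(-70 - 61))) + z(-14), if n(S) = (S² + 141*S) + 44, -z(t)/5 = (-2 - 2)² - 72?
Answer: 16982365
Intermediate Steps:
z(t) = 280 (z(t) = -5*((-2 - 2)² - 72) = -5*((-4)² - 72) = -5*(16 - 72) = -5*(-56) = 280)
n(S) = 44 + S² + 141*S
(249 + n((-17 + 49)*(-70 - 61))) + z(-14) = (249 + (44 + ((-17 + 49)*(-70 - 61))² + 141*((-17 + 49)*(-70 - 61)))) + 280 = (249 + (44 + (32*(-131))² + 141*(32*(-131)))) + 280 = (249 + (44 + (-4192)² + 141*(-4192))) + 280 = (249 + (44 + 17572864 - 591072)) + 280 = (249 + 16981836) + 280 = 16982085 + 280 = 16982365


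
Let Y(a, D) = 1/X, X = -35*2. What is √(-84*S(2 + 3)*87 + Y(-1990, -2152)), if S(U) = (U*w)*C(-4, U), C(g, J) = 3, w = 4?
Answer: I*√2148552070/70 ≈ 662.18*I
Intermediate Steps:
X = -70
Y(a, D) = -1/70 (Y(a, D) = 1/(-70) = -1/70)
S(U) = 12*U (S(U) = (U*4)*3 = (4*U)*3 = 12*U)
√(-84*S(2 + 3)*87 + Y(-1990, -2152)) = √(-1008*(2 + 3)*87 - 1/70) = √(-1008*5*87 - 1/70) = √(-84*60*87 - 1/70) = √(-5040*87 - 1/70) = √(-438480 - 1/70) = √(-30693601/70) = I*√2148552070/70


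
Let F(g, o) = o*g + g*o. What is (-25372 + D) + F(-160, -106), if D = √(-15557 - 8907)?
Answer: 8548 + 4*I*√1529 ≈ 8548.0 + 156.41*I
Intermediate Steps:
F(g, o) = 2*g*o (F(g, o) = g*o + g*o = 2*g*o)
D = 4*I*√1529 (D = √(-24464) = 4*I*√1529 ≈ 156.41*I)
(-25372 + D) + F(-160, -106) = (-25372 + 4*I*√1529) + 2*(-160)*(-106) = (-25372 + 4*I*√1529) + 33920 = 8548 + 4*I*√1529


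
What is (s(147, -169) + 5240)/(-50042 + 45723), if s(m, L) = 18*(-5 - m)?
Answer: -2504/4319 ≈ -0.57976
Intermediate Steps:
s(m, L) = -90 - 18*m
(s(147, -169) + 5240)/(-50042 + 45723) = ((-90 - 18*147) + 5240)/(-50042 + 45723) = ((-90 - 2646) + 5240)/(-4319) = (-2736 + 5240)*(-1/4319) = 2504*(-1/4319) = -2504/4319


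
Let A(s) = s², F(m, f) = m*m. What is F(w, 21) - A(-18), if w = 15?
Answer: -99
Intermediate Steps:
F(m, f) = m²
F(w, 21) - A(-18) = 15² - 1*(-18)² = 225 - 1*324 = 225 - 324 = -99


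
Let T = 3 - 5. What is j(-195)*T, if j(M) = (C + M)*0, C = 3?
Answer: 0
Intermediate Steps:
j(M) = 0 (j(M) = (3 + M)*0 = 0)
T = -2
j(-195)*T = 0*(-2) = 0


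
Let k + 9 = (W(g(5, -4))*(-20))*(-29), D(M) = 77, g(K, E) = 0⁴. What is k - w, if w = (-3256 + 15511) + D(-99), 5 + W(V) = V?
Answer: -15241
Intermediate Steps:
g(K, E) = 0
W(V) = -5 + V
k = -2909 (k = -9 + ((-5 + 0)*(-20))*(-29) = -9 - 5*(-20)*(-29) = -9 + 100*(-29) = -9 - 2900 = -2909)
w = 12332 (w = (-3256 + 15511) + 77 = 12255 + 77 = 12332)
k - w = -2909 - 1*12332 = -2909 - 12332 = -15241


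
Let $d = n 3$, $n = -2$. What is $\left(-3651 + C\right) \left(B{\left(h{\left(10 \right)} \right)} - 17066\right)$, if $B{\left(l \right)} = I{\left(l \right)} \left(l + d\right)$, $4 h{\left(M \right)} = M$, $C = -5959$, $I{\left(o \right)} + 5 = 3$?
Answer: $163936990$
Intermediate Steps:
$I{\left(o \right)} = -2$ ($I{\left(o \right)} = -5 + 3 = -2$)
$h{\left(M \right)} = \frac{M}{4}$
$d = -6$ ($d = \left(-2\right) 3 = -6$)
$B{\left(l \right)} = 12 - 2 l$ ($B{\left(l \right)} = - 2 \left(l - 6\right) = - 2 \left(-6 + l\right) = 12 - 2 l$)
$\left(-3651 + C\right) \left(B{\left(h{\left(10 \right)} \right)} - 17066\right) = \left(-3651 - 5959\right) \left(\left(12 - 2 \cdot \frac{1}{4} \cdot 10\right) - 17066\right) = - 9610 \left(\left(12 - 5\right) - 17066\right) = - 9610 \left(7 - 17066\right) = \left(-9610\right) \left(-17059\right) = 163936990$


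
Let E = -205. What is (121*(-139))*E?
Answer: 3447895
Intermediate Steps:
(121*(-139))*E = (121*(-139))*(-205) = -16819*(-205) = 3447895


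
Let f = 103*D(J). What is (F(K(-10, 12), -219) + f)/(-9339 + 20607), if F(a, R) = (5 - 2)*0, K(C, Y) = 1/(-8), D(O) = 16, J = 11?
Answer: 412/2817 ≈ 0.14625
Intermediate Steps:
K(C, Y) = -⅛
F(a, R) = 0 (F(a, R) = 3*0 = 0)
f = 1648 (f = 103*16 = 1648)
(F(K(-10, 12), -219) + f)/(-9339 + 20607) = (0 + 1648)/(-9339 + 20607) = 1648/11268 = 1648*(1/11268) = 412/2817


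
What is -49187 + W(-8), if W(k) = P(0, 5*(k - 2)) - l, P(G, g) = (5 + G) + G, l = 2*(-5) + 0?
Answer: -49172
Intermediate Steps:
l = -10 (l = -10 + 0 = -10)
P(G, g) = 5 + 2*G
W(k) = 15 (W(k) = (5 + 2*0) - 1*(-10) = (5 + 0) + 10 = 5 + 10 = 15)
-49187 + W(-8) = -49187 + 15 = -49172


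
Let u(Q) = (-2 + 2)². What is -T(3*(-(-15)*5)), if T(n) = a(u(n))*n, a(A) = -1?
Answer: 225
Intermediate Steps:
u(Q) = 0 (u(Q) = 0² = 0)
T(n) = -n
-T(3*(-(-15)*5)) = -(-1)*3*(-(-15)*5) = -(-1)*3*(-5*(-15)) = -(-1)*3*75 = -(-1)*225 = -1*(-225) = 225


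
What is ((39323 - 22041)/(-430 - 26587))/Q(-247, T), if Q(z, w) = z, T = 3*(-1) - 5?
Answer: 17282/6673199 ≈ 0.0025898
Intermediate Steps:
T = -8 (T = -3 - 5 = -8)
((39323 - 22041)/(-430 - 26587))/Q(-247, T) = ((39323 - 22041)/(-430 - 26587))/(-247) = (17282/(-27017))*(-1/247) = (17282*(-1/27017))*(-1/247) = -17282/27017*(-1/247) = 17282/6673199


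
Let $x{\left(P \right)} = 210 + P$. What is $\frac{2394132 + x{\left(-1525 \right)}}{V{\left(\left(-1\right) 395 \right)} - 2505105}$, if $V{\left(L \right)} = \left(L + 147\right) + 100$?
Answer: $- \frac{2392817}{2505253} \approx -0.95512$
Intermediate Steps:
$V{\left(L \right)} = 247 + L$ ($V{\left(L \right)} = \left(147 + L\right) + 100 = 247 + L$)
$\frac{2394132 + x{\left(-1525 \right)}}{V{\left(\left(-1\right) 395 \right)} - 2505105} = \frac{2394132 + \left(210 - 1525\right)}{\left(247 - 395\right) - 2505105} = \frac{2394132 - 1315}{\left(247 - 395\right) - 2505105} = \frac{2392817}{-148 - 2505105} = \frac{2392817}{-2505253} = 2392817 \left(- \frac{1}{2505253}\right) = - \frac{2392817}{2505253}$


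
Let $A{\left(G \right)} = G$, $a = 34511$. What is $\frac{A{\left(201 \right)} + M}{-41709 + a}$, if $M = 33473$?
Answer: $- \frac{16837}{3599} \approx -4.6782$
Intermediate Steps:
$\frac{A{\left(201 \right)} + M}{-41709 + a} = \frac{201 + 33473}{-41709 + 34511} = \frac{33674}{-7198} = 33674 \left(- \frac{1}{7198}\right) = - \frac{16837}{3599}$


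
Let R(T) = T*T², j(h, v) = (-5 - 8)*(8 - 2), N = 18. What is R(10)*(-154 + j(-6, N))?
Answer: -232000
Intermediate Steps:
j(h, v) = -78 (j(h, v) = -13*6 = -78)
R(T) = T³
R(10)*(-154 + j(-6, N)) = 10³*(-154 - 78) = 1000*(-232) = -232000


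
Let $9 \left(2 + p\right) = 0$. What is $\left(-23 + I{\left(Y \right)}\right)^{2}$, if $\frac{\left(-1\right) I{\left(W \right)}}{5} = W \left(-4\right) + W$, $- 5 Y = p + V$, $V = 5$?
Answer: $1024$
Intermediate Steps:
$p = -2$ ($p = -2 + \frac{1}{9} \cdot 0 = -2 + 0 = -2$)
$Y = - \frac{3}{5}$ ($Y = - \frac{-2 + 5}{5} = \left(- \frac{1}{5}\right) 3 = - \frac{3}{5} \approx -0.6$)
$I{\left(W \right)} = 15 W$ ($I{\left(W \right)} = - 5 \left(W \left(-4\right) + W\right) = - 5 \left(- 4 W + W\right) = - 5 \left(- 3 W\right) = 15 W$)
$\left(-23 + I{\left(Y \right)}\right)^{2} = \left(-23 + 15 \left(- \frac{3}{5}\right)\right)^{2} = \left(-23 - 9\right)^{2} = \left(-32\right)^{2} = 1024$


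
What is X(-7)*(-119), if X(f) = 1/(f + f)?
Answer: 17/2 ≈ 8.5000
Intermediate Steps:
X(f) = 1/(2*f)
X(-7)*(-119) = ((½)/(-7))*(-119) = ((½)*(-⅐))*(-119) = -1/14*(-119) = 17/2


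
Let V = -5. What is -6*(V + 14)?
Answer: -54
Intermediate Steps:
-6*(V + 14) = -6*(-5 + 14) = -6*9 = -54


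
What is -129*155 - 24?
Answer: -20019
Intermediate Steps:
-129*155 - 24 = -19995 - 24 = -20019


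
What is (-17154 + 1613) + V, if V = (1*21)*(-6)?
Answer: -15667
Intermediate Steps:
V = -126 (V = 21*(-6) = -126)
(-17154 + 1613) + V = (-17154 + 1613) - 126 = -15541 - 126 = -15667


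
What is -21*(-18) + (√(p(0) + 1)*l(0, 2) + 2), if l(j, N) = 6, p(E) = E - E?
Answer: 386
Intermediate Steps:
p(E) = 0
-21*(-18) + (√(p(0) + 1)*l(0, 2) + 2) = -21*(-18) + (√(0 + 1)*6 + 2) = 378 + (√1*6 + 2) = 378 + (1*6 + 2) = 378 + (6 + 2) = 378 + 8 = 386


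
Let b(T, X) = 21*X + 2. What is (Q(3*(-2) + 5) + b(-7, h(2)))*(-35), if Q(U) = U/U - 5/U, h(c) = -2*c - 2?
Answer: 4130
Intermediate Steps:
h(c) = -2 - 2*c
Q(U) = 1 - 5/U
b(T, X) = 2 + 21*X
(Q(3*(-2) + 5) + b(-7, h(2)))*(-35) = ((-5 + (3*(-2) + 5))/(3*(-2) + 5) + (2 + 21*(-2 - 2*2)))*(-35) = ((-5 + (-6 + 5))/(-6 + 5) + (2 + 21*(-2 - 4)))*(-35) = ((-5 - 1)/(-1) + (2 + 21*(-6)))*(-35) = (-1*(-6) + (2 - 126))*(-35) = (6 - 124)*(-35) = -118*(-35) = 4130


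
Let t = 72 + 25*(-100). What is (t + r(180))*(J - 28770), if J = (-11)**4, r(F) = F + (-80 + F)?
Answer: 30349092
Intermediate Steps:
r(F) = -80 + 2*F
t = -2428 (t = 72 - 2500 = -2428)
J = 14641
(t + r(180))*(J - 28770) = (-2428 + (-80 + 2*180))*(14641 - 28770) = (-2428 + (-80 + 360))*(-14129) = (-2428 + 280)*(-14129) = -2148*(-14129) = 30349092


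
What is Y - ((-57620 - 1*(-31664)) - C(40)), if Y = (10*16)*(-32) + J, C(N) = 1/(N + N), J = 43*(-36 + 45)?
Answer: 1697841/80 ≈ 21223.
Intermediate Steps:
J = 387 (J = 43*9 = 387)
C(N) = 1/(2*N)
Y = -4733 (Y = (10*16)*(-32) + 387 = 160*(-32) + 387 = -5120 + 387 = -4733)
Y - ((-57620 - 1*(-31664)) - C(40)) = -4733 - ((-57620 - 1*(-31664)) - 1/(2*40)) = -4733 - ((-57620 + 31664) - 1/(2*40)) = -4733 - (-25956 - 1*1/80) = -4733 - (-25956 - 1/80) = -4733 - 1*(-2076481/80) = -4733 + 2076481/80 = 1697841/80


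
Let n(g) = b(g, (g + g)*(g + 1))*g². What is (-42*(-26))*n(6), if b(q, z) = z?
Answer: 3302208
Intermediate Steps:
n(g) = 2*g³*(1 + g) (n(g) = ((g + g)*(g + 1))*g² = ((2*g)*(1 + g))*g² = (2*g*(1 + g))*g² = 2*g³*(1 + g))
(-42*(-26))*n(6) = (-42*(-26))*(2*6³*(1 + 6)) = 1092*(2*216*7) = 1092*3024 = 3302208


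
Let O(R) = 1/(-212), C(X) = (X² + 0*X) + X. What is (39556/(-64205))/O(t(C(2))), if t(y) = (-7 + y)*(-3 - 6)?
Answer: 8385872/64205 ≈ 130.61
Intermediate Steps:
C(X) = X + X² (C(X) = (X² + 0) + X = X² + X = X + X²)
t(y) = 63 - 9*y (t(y) = (-7 + y)*(-9) = 63 - 9*y)
O(R) = -1/212
(39556/(-64205))/O(t(C(2))) = (39556/(-64205))/(-1/212) = (39556*(-1/64205))*(-212) = -39556/64205*(-212) = 8385872/64205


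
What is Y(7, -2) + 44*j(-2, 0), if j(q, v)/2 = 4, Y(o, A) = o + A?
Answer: 357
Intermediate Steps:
Y(o, A) = A + o
j(q, v) = 8 (j(q, v) = 2*4 = 8)
Y(7, -2) + 44*j(-2, 0) = (-2 + 7) + 44*8 = 5 + 352 = 357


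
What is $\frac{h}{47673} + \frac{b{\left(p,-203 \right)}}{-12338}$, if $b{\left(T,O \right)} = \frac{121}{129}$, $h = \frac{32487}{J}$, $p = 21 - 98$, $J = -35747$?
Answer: $- \frac{28656727625}{301372797488118} \approx -9.5087 \cdot 10^{-5}$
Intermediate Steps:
$p = -77$
$h = - \frac{32487}{35747}$ ($h = \frac{32487}{-35747} = 32487 \left(- \frac{1}{35747}\right) = - \frac{32487}{35747} \approx -0.9088$)
$b{\left(T,O \right)} = \frac{121}{129}$ ($b{\left(T,O \right)} = 121 \cdot \frac{1}{129} = \frac{121}{129}$)
$\frac{h}{47673} + \frac{b{\left(p,-203 \right)}}{-12338} = - \frac{32487}{35747 \cdot 47673} + \frac{121}{129 \left(-12338\right)} = \left(- \frac{32487}{35747}\right) \frac{1}{47673} + \frac{121}{129} \left(- \frac{1}{12338}\right) = - \frac{10829}{568055577} - \frac{121}{1591602} = - \frac{28656727625}{301372797488118}$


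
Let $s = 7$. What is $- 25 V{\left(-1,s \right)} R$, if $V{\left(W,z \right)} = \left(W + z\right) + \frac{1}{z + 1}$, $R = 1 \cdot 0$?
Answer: $0$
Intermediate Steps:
$R = 0$
$V{\left(W,z \right)} = W + z + \frac{1}{1 + z}$ ($V{\left(W,z \right)} = \left(W + z\right) + \frac{1}{1 + z} = W + z + \frac{1}{1 + z}$)
$- 25 V{\left(-1,s \right)} R = - 25 \frac{1 - 1 + 7 + 7^{2} - 7}{1 + 7} \cdot 0 = - 25 \frac{1 - 1 + 7 + 49 - 7}{8} \cdot 0 = - 25 \cdot \frac{1}{8} \cdot 49 \cdot 0 = \left(-25\right) \frac{49}{8} \cdot 0 = \left(- \frac{1225}{8}\right) 0 = 0$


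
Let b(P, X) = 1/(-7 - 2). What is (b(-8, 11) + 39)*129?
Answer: 15050/3 ≈ 5016.7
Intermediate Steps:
b(P, X) = -1/9 (b(P, X) = 1/(-9) = -1/9)
(b(-8, 11) + 39)*129 = (-1/9 + 39)*129 = (350/9)*129 = 15050/3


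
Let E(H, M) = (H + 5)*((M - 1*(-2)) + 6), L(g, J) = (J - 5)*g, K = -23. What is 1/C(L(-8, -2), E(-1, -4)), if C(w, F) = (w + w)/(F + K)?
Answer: -1/16 ≈ -0.062500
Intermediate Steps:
L(g, J) = g*(-5 + J) (L(g, J) = (-5 + J)*g = g*(-5 + J))
E(H, M) = (5 + H)*(8 + M) (E(H, M) = (5 + H)*((M + 2) + 6) = (5 + H)*((2 + M) + 6) = (5 + H)*(8 + M))
C(w, F) = 2*w/(-23 + F) (C(w, F) = (w + w)/(F - 23) = (2*w)/(-23 + F) = 2*w/(-23 + F))
1/C(L(-8, -2), E(-1, -4)) = 1/(2*(-8*(-5 - 2))/(-23 + (40 + 5*(-4) + 8*(-1) - 1*(-4)))) = 1/(2*(-8*(-7))/(-23 + (40 - 20 - 8 + 4))) = 1/(2*56/(-23 + 16)) = 1/(2*56/(-7)) = 1/(2*56*(-⅐)) = 1/(-16) = -1/16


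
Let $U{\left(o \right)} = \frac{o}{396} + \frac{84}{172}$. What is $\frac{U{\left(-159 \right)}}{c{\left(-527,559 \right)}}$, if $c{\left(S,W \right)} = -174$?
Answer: $- \frac{17}{34056} \approx -0.00049918$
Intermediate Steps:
$U{\left(o \right)} = \frac{21}{43} + \frac{o}{396}$ ($U{\left(o \right)} = o \frac{1}{396} + 84 \cdot \frac{1}{172} = \frac{o}{396} + \frac{21}{43} = \frac{21}{43} + \frac{o}{396}$)
$\frac{U{\left(-159 \right)}}{c{\left(-527,559 \right)}} = \frac{\frac{21}{43} + \frac{1}{396} \left(-159\right)}{-174} = \left(\frac{21}{43} - \frac{53}{132}\right) \left(- \frac{1}{174}\right) = \frac{493}{5676} \left(- \frac{1}{174}\right) = - \frac{17}{34056}$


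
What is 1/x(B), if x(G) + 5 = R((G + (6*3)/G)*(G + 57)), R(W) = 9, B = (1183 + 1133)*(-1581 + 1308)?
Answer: 1/4 ≈ 0.25000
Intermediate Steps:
B = -632268 (B = 2316*(-273) = -632268)
x(G) = 4 (x(G) = -5 + 9 = 4)
1/x(B) = 1/4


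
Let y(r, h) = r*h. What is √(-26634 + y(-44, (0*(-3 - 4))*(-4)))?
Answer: I*√26634 ≈ 163.2*I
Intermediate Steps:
y(r, h) = h*r
√(-26634 + y(-44, (0*(-3 - 4))*(-4))) = √(-26634 + ((0*(-3 - 4))*(-4))*(-44)) = √(-26634 + ((0*(-7))*(-4))*(-44)) = √(-26634 + (0*(-4))*(-44)) = √(-26634 + 0*(-44)) = √(-26634 + 0) = √(-26634) = I*√26634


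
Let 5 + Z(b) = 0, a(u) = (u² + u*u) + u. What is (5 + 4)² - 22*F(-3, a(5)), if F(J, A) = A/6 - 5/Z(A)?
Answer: -428/3 ≈ -142.67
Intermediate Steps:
a(u) = u + 2*u² (a(u) = (u² + u²) + u = 2*u² + u = u + 2*u²)
Z(b) = -5 (Z(b) = -5 + 0 = -5)
F(J, A) = 1 + A/6 (F(J, A) = A/6 - 5/(-5) = A*(⅙) - 5*(-⅕) = A/6 + 1 = 1 + A/6)
(5 + 4)² - 22*F(-3, a(5)) = (5 + 4)² - 22*(1 + (5*(1 + 2*5))/6) = 9² - 22*(1 + (5*(1 + 10))/6) = 81 - 22*(1 + (5*11)/6) = 81 - 22*(1 + (⅙)*55) = 81 - 22*(1 + 55/6) = 81 - 22*61/6 = 81 - 671/3 = -428/3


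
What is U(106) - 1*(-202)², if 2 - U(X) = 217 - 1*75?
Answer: -40944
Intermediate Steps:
U(X) = -140 (U(X) = 2 - (217 - 1*75) = 2 - (217 - 75) = 2 - 1*142 = 2 - 142 = -140)
U(106) - 1*(-202)² = -140 - 1*(-202)² = -140 - 1*40804 = -140 - 40804 = -40944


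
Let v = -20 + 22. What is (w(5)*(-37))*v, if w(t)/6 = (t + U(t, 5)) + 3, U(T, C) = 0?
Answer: -3552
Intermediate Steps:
v = 2
w(t) = 18 + 6*t (w(t) = 6*((t + 0) + 3) = 6*(t + 3) = 6*(3 + t) = 18 + 6*t)
(w(5)*(-37))*v = ((18 + 6*5)*(-37))*2 = ((18 + 30)*(-37))*2 = (48*(-37))*2 = -1776*2 = -3552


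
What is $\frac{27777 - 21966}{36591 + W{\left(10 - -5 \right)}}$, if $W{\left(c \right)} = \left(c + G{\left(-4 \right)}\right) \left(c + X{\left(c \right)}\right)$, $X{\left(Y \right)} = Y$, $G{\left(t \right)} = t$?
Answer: $\frac{1937}{12307} \approx 0.15739$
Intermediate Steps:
$W{\left(c \right)} = 2 c \left(-4 + c\right)$ ($W{\left(c \right)} = \left(c - 4\right) \left(c + c\right) = \left(-4 + c\right) 2 c = 2 c \left(-4 + c\right)$)
$\frac{27777 - 21966}{36591 + W{\left(10 - -5 \right)}} = \frac{27777 - 21966}{36591 + 2 \left(10 - -5\right) \left(-4 + \left(10 - -5\right)\right)} = \frac{5811}{36591 + 2 \left(10 + 5\right) \left(-4 + \left(10 + 5\right)\right)} = \frac{5811}{36591 + 2 \cdot 15 \left(-4 + 15\right)} = \frac{5811}{36591 + 2 \cdot 15 \cdot 11} = \frac{5811}{36591 + 330} = \frac{5811}{36921} = 5811 \cdot \frac{1}{36921} = \frac{1937}{12307}$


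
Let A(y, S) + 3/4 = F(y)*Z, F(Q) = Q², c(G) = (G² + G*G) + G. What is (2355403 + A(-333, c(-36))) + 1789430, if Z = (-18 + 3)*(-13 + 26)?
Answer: -69914091/4 ≈ -1.7479e+7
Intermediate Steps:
Z = -195 (Z = -15*13 = -195)
c(G) = G + 2*G² (c(G) = (G² + G²) + G = 2*G² + G = G + 2*G²)
A(y, S) = -¾ - 195*y² (A(y, S) = -¾ + y²*(-195) = -¾ - 195*y²)
(2355403 + A(-333, c(-36))) + 1789430 = (2355403 + (-¾ - 195*(-333)²)) + 1789430 = (2355403 + (-¾ - 195*110889)) + 1789430 = (2355403 + (-¾ - 21623355)) + 1789430 = (2355403 - 86493423/4) + 1789430 = -77071811/4 + 1789430 = -69914091/4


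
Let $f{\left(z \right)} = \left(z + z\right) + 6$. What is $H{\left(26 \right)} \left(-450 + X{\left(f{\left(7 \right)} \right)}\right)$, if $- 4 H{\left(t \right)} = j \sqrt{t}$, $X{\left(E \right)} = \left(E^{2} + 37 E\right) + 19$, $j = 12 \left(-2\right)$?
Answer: $4254 \sqrt{26} \approx 21691.0$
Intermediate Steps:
$f{\left(z \right)} = 6 + 2 z$ ($f{\left(z \right)} = 2 z + 6 = 6 + 2 z$)
$j = -24$
$X{\left(E \right)} = 19 + E^{2} + 37 E$
$H{\left(t \right)} = 6 \sqrt{t}$ ($H{\left(t \right)} = - \frac{\left(-24\right) \sqrt{t}}{4} = 6 \sqrt{t}$)
$H{\left(26 \right)} \left(-450 + X{\left(f{\left(7 \right)} \right)}\right) = 6 \sqrt{26} \left(-450 + \left(19 + \left(6 + 2 \cdot 7\right)^{2} + 37 \left(6 + 2 \cdot 7\right)\right)\right) = 6 \sqrt{26} \left(-450 + \left(19 + \left(6 + 14\right)^{2} + 37 \left(6 + 14\right)\right)\right) = 6 \sqrt{26} \left(-450 + \left(19 + 20^{2} + 37 \cdot 20\right)\right) = 6 \sqrt{26} \left(-450 + \left(19 + 400 + 740\right)\right) = 6 \sqrt{26} \left(-450 + 1159\right) = 6 \sqrt{26} \cdot 709 = 4254 \sqrt{26}$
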